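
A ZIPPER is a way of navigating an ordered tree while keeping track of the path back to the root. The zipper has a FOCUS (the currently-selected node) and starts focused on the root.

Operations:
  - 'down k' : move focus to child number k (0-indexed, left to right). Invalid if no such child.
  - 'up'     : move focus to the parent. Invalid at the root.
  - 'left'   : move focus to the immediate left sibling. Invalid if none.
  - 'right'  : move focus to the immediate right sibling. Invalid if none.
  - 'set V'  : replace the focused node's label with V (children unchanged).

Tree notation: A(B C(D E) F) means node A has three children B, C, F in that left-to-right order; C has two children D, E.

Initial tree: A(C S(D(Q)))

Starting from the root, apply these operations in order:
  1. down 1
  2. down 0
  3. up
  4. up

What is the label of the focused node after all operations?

Step 1 (down 1): focus=S path=1 depth=1 children=['D'] left=['C'] right=[] parent=A
Step 2 (down 0): focus=D path=1/0 depth=2 children=['Q'] left=[] right=[] parent=S
Step 3 (up): focus=S path=1 depth=1 children=['D'] left=['C'] right=[] parent=A
Step 4 (up): focus=A path=root depth=0 children=['C', 'S'] (at root)

Answer: A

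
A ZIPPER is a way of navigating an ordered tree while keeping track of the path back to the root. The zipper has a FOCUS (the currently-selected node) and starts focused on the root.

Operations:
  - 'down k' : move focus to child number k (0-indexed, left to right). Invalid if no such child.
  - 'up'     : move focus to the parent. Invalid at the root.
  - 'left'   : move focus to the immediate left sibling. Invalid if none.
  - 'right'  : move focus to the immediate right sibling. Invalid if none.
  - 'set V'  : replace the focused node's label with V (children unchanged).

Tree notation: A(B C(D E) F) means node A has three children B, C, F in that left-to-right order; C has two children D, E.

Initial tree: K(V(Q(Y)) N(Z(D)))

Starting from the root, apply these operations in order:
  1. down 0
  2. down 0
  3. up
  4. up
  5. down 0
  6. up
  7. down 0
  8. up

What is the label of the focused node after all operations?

Answer: K

Derivation:
Step 1 (down 0): focus=V path=0 depth=1 children=['Q'] left=[] right=['N'] parent=K
Step 2 (down 0): focus=Q path=0/0 depth=2 children=['Y'] left=[] right=[] parent=V
Step 3 (up): focus=V path=0 depth=1 children=['Q'] left=[] right=['N'] parent=K
Step 4 (up): focus=K path=root depth=0 children=['V', 'N'] (at root)
Step 5 (down 0): focus=V path=0 depth=1 children=['Q'] left=[] right=['N'] parent=K
Step 6 (up): focus=K path=root depth=0 children=['V', 'N'] (at root)
Step 7 (down 0): focus=V path=0 depth=1 children=['Q'] left=[] right=['N'] parent=K
Step 8 (up): focus=K path=root depth=0 children=['V', 'N'] (at root)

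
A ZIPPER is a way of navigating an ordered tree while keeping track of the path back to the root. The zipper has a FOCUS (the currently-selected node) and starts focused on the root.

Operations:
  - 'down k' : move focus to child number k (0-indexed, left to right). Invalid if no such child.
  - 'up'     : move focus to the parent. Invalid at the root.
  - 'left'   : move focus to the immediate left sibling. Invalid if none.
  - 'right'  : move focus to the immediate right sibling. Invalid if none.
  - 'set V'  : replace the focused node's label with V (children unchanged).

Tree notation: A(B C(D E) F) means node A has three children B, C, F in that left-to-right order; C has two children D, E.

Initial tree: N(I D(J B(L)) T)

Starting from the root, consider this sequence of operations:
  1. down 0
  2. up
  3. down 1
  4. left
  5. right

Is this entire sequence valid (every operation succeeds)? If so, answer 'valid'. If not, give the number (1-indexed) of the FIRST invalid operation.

Step 1 (down 0): focus=I path=0 depth=1 children=[] left=[] right=['D', 'T'] parent=N
Step 2 (up): focus=N path=root depth=0 children=['I', 'D', 'T'] (at root)
Step 3 (down 1): focus=D path=1 depth=1 children=['J', 'B'] left=['I'] right=['T'] parent=N
Step 4 (left): focus=I path=0 depth=1 children=[] left=[] right=['D', 'T'] parent=N
Step 5 (right): focus=D path=1 depth=1 children=['J', 'B'] left=['I'] right=['T'] parent=N

Answer: valid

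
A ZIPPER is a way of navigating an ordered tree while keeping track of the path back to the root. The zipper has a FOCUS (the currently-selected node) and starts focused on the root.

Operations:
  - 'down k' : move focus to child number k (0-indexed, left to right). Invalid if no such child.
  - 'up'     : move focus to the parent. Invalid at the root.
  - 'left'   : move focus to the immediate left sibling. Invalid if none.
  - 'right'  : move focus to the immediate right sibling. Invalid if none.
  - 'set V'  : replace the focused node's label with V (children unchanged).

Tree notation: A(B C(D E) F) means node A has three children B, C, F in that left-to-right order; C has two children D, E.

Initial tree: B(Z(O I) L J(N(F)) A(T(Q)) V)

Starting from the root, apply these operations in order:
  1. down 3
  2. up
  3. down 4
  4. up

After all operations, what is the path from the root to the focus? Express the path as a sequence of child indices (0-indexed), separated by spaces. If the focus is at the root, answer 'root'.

Answer: root

Derivation:
Step 1 (down 3): focus=A path=3 depth=1 children=['T'] left=['Z', 'L', 'J'] right=['V'] parent=B
Step 2 (up): focus=B path=root depth=0 children=['Z', 'L', 'J', 'A', 'V'] (at root)
Step 3 (down 4): focus=V path=4 depth=1 children=[] left=['Z', 'L', 'J', 'A'] right=[] parent=B
Step 4 (up): focus=B path=root depth=0 children=['Z', 'L', 'J', 'A', 'V'] (at root)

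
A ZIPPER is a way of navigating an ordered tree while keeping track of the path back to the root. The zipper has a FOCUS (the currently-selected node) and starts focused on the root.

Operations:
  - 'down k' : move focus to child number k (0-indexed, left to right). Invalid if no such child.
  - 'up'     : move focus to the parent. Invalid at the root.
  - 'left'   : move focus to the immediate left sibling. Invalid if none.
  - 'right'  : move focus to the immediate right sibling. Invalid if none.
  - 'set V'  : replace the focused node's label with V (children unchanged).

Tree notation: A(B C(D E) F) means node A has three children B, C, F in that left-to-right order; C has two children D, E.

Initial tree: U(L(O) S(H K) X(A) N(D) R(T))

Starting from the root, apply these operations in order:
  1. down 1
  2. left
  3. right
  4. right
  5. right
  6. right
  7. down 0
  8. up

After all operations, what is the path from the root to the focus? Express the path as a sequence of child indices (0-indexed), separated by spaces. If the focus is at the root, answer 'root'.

Step 1 (down 1): focus=S path=1 depth=1 children=['H', 'K'] left=['L'] right=['X', 'N', 'R'] parent=U
Step 2 (left): focus=L path=0 depth=1 children=['O'] left=[] right=['S', 'X', 'N', 'R'] parent=U
Step 3 (right): focus=S path=1 depth=1 children=['H', 'K'] left=['L'] right=['X', 'N', 'R'] parent=U
Step 4 (right): focus=X path=2 depth=1 children=['A'] left=['L', 'S'] right=['N', 'R'] parent=U
Step 5 (right): focus=N path=3 depth=1 children=['D'] left=['L', 'S', 'X'] right=['R'] parent=U
Step 6 (right): focus=R path=4 depth=1 children=['T'] left=['L', 'S', 'X', 'N'] right=[] parent=U
Step 7 (down 0): focus=T path=4/0 depth=2 children=[] left=[] right=[] parent=R
Step 8 (up): focus=R path=4 depth=1 children=['T'] left=['L', 'S', 'X', 'N'] right=[] parent=U

Answer: 4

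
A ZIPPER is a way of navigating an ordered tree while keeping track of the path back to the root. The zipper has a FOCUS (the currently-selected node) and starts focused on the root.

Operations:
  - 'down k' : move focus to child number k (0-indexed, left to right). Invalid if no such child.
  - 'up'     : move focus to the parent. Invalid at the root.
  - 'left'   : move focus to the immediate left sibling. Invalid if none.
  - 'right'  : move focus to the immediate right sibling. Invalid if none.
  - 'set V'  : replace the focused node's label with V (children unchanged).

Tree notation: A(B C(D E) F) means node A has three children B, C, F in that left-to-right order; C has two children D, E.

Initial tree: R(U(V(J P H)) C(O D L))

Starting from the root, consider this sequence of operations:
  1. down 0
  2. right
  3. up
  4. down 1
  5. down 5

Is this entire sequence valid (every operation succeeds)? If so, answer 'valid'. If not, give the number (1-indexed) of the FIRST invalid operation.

Answer: 5

Derivation:
Step 1 (down 0): focus=U path=0 depth=1 children=['V'] left=[] right=['C'] parent=R
Step 2 (right): focus=C path=1 depth=1 children=['O', 'D', 'L'] left=['U'] right=[] parent=R
Step 3 (up): focus=R path=root depth=0 children=['U', 'C'] (at root)
Step 4 (down 1): focus=C path=1 depth=1 children=['O', 'D', 'L'] left=['U'] right=[] parent=R
Step 5 (down 5): INVALID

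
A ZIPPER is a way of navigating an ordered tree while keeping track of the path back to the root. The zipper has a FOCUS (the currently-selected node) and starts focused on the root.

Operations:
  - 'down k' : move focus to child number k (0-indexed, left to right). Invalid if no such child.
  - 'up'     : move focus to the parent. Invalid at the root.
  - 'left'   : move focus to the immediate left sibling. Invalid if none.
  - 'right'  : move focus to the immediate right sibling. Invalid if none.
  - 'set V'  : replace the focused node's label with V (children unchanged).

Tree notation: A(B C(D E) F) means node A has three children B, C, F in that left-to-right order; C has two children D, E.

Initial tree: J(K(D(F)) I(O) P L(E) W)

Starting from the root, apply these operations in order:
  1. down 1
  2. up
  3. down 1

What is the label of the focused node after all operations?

Answer: I

Derivation:
Step 1 (down 1): focus=I path=1 depth=1 children=['O'] left=['K'] right=['P', 'L', 'W'] parent=J
Step 2 (up): focus=J path=root depth=0 children=['K', 'I', 'P', 'L', 'W'] (at root)
Step 3 (down 1): focus=I path=1 depth=1 children=['O'] left=['K'] right=['P', 'L', 'W'] parent=J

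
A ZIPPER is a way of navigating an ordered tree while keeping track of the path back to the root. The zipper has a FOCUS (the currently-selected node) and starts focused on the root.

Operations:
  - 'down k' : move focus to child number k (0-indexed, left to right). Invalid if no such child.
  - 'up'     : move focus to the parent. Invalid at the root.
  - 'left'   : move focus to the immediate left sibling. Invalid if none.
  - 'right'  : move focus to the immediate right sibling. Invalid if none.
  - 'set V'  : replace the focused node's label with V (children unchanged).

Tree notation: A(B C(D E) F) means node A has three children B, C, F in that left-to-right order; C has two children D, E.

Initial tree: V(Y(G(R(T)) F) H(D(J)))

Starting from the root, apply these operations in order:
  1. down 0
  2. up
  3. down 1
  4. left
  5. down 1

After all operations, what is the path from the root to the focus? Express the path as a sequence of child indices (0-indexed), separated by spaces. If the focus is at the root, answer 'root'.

Step 1 (down 0): focus=Y path=0 depth=1 children=['G', 'F'] left=[] right=['H'] parent=V
Step 2 (up): focus=V path=root depth=0 children=['Y', 'H'] (at root)
Step 3 (down 1): focus=H path=1 depth=1 children=['D'] left=['Y'] right=[] parent=V
Step 4 (left): focus=Y path=0 depth=1 children=['G', 'F'] left=[] right=['H'] parent=V
Step 5 (down 1): focus=F path=0/1 depth=2 children=[] left=['G'] right=[] parent=Y

Answer: 0 1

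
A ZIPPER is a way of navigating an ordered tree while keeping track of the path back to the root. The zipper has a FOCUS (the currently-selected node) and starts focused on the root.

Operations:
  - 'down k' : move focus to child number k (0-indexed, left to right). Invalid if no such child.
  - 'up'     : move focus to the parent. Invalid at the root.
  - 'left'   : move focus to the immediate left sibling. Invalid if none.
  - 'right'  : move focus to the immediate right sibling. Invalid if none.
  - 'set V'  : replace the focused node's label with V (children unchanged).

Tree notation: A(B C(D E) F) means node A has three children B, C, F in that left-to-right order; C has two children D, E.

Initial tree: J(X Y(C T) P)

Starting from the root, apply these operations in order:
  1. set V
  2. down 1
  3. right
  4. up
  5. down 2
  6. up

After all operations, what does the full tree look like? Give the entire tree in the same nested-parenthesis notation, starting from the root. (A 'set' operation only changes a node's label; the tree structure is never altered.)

Answer: V(X Y(C T) P)

Derivation:
Step 1 (set V): focus=V path=root depth=0 children=['X', 'Y', 'P'] (at root)
Step 2 (down 1): focus=Y path=1 depth=1 children=['C', 'T'] left=['X'] right=['P'] parent=V
Step 3 (right): focus=P path=2 depth=1 children=[] left=['X', 'Y'] right=[] parent=V
Step 4 (up): focus=V path=root depth=0 children=['X', 'Y', 'P'] (at root)
Step 5 (down 2): focus=P path=2 depth=1 children=[] left=['X', 'Y'] right=[] parent=V
Step 6 (up): focus=V path=root depth=0 children=['X', 'Y', 'P'] (at root)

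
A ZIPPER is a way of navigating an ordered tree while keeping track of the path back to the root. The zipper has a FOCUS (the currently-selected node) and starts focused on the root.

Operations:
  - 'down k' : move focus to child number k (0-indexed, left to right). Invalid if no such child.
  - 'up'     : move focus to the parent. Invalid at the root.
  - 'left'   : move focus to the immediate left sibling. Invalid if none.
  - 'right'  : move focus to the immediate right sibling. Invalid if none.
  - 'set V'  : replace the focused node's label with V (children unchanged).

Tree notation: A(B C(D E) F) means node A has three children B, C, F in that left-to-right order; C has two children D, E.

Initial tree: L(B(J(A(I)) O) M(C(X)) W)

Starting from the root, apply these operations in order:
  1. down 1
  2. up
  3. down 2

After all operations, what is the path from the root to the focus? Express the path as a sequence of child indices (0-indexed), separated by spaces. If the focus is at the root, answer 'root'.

Step 1 (down 1): focus=M path=1 depth=1 children=['C'] left=['B'] right=['W'] parent=L
Step 2 (up): focus=L path=root depth=0 children=['B', 'M', 'W'] (at root)
Step 3 (down 2): focus=W path=2 depth=1 children=[] left=['B', 'M'] right=[] parent=L

Answer: 2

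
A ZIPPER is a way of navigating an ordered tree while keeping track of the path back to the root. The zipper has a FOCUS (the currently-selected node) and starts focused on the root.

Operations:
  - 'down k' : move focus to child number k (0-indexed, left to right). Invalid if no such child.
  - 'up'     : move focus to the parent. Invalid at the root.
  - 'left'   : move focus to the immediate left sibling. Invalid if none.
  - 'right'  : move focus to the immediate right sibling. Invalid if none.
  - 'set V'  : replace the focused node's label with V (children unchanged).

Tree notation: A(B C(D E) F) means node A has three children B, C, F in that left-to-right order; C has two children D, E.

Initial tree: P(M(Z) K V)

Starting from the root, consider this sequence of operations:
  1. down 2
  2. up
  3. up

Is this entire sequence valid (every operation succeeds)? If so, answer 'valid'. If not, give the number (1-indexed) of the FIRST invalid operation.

Step 1 (down 2): focus=V path=2 depth=1 children=[] left=['M', 'K'] right=[] parent=P
Step 2 (up): focus=P path=root depth=0 children=['M', 'K', 'V'] (at root)
Step 3 (up): INVALID

Answer: 3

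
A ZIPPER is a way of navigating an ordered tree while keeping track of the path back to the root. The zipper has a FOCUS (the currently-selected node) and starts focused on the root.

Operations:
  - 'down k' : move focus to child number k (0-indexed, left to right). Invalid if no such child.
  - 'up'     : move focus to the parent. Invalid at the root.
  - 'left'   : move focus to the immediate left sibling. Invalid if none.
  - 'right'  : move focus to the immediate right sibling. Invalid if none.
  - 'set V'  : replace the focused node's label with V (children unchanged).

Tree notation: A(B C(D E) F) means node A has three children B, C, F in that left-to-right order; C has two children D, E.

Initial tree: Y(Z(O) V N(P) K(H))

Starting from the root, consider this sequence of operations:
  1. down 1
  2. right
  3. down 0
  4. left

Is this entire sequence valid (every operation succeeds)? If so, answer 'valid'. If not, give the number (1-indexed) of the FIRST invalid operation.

Step 1 (down 1): focus=V path=1 depth=1 children=[] left=['Z'] right=['N', 'K'] parent=Y
Step 2 (right): focus=N path=2 depth=1 children=['P'] left=['Z', 'V'] right=['K'] parent=Y
Step 3 (down 0): focus=P path=2/0 depth=2 children=[] left=[] right=[] parent=N
Step 4 (left): INVALID

Answer: 4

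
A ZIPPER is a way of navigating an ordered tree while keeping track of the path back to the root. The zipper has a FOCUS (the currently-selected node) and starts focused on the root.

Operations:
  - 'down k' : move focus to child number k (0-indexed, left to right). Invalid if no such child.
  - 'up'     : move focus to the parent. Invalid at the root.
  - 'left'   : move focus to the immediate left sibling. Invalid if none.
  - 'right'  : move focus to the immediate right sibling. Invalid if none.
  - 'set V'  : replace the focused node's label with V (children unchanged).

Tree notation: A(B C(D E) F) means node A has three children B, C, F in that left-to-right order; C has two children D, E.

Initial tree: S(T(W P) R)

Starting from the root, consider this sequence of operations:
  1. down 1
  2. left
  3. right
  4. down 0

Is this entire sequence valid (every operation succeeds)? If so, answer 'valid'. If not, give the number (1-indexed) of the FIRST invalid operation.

Step 1 (down 1): focus=R path=1 depth=1 children=[] left=['T'] right=[] parent=S
Step 2 (left): focus=T path=0 depth=1 children=['W', 'P'] left=[] right=['R'] parent=S
Step 3 (right): focus=R path=1 depth=1 children=[] left=['T'] right=[] parent=S
Step 4 (down 0): INVALID

Answer: 4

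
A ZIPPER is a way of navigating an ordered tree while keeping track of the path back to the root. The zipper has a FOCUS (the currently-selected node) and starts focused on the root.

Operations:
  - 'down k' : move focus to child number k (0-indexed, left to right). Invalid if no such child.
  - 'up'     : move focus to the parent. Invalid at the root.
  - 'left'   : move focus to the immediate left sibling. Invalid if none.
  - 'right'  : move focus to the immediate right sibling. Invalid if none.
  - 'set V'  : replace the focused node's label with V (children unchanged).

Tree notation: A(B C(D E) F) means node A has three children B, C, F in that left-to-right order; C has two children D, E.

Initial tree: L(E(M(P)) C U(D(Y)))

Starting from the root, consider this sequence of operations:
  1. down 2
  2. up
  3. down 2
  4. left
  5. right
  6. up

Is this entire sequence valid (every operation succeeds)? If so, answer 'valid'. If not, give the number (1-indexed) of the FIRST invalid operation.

Answer: valid

Derivation:
Step 1 (down 2): focus=U path=2 depth=1 children=['D'] left=['E', 'C'] right=[] parent=L
Step 2 (up): focus=L path=root depth=0 children=['E', 'C', 'U'] (at root)
Step 3 (down 2): focus=U path=2 depth=1 children=['D'] left=['E', 'C'] right=[] parent=L
Step 4 (left): focus=C path=1 depth=1 children=[] left=['E'] right=['U'] parent=L
Step 5 (right): focus=U path=2 depth=1 children=['D'] left=['E', 'C'] right=[] parent=L
Step 6 (up): focus=L path=root depth=0 children=['E', 'C', 'U'] (at root)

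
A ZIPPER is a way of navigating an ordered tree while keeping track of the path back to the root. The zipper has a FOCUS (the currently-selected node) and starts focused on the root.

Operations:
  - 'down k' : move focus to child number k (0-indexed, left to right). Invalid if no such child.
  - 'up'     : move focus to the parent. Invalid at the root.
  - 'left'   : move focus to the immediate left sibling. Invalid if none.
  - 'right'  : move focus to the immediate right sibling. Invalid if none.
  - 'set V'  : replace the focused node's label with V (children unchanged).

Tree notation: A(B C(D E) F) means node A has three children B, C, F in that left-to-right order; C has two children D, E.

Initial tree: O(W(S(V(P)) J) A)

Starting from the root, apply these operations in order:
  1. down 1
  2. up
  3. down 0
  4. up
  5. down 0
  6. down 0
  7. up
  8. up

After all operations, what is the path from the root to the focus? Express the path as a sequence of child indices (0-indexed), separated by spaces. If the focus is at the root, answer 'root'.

Step 1 (down 1): focus=A path=1 depth=1 children=[] left=['W'] right=[] parent=O
Step 2 (up): focus=O path=root depth=0 children=['W', 'A'] (at root)
Step 3 (down 0): focus=W path=0 depth=1 children=['S', 'J'] left=[] right=['A'] parent=O
Step 4 (up): focus=O path=root depth=0 children=['W', 'A'] (at root)
Step 5 (down 0): focus=W path=0 depth=1 children=['S', 'J'] left=[] right=['A'] parent=O
Step 6 (down 0): focus=S path=0/0 depth=2 children=['V'] left=[] right=['J'] parent=W
Step 7 (up): focus=W path=0 depth=1 children=['S', 'J'] left=[] right=['A'] parent=O
Step 8 (up): focus=O path=root depth=0 children=['W', 'A'] (at root)

Answer: root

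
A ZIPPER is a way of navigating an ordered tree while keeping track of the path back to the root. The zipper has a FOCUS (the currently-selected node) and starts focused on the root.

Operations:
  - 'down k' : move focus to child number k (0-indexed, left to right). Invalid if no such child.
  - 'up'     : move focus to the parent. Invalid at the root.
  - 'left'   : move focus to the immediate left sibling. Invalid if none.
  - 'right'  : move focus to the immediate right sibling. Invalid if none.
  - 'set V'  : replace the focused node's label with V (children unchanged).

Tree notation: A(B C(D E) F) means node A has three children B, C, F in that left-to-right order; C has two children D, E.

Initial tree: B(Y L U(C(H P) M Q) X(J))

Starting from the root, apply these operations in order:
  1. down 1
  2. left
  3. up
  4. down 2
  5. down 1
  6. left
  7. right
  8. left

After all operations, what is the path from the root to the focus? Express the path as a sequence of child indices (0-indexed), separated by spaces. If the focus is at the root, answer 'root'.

Step 1 (down 1): focus=L path=1 depth=1 children=[] left=['Y'] right=['U', 'X'] parent=B
Step 2 (left): focus=Y path=0 depth=1 children=[] left=[] right=['L', 'U', 'X'] parent=B
Step 3 (up): focus=B path=root depth=0 children=['Y', 'L', 'U', 'X'] (at root)
Step 4 (down 2): focus=U path=2 depth=1 children=['C', 'M', 'Q'] left=['Y', 'L'] right=['X'] parent=B
Step 5 (down 1): focus=M path=2/1 depth=2 children=[] left=['C'] right=['Q'] parent=U
Step 6 (left): focus=C path=2/0 depth=2 children=['H', 'P'] left=[] right=['M', 'Q'] parent=U
Step 7 (right): focus=M path=2/1 depth=2 children=[] left=['C'] right=['Q'] parent=U
Step 8 (left): focus=C path=2/0 depth=2 children=['H', 'P'] left=[] right=['M', 'Q'] parent=U

Answer: 2 0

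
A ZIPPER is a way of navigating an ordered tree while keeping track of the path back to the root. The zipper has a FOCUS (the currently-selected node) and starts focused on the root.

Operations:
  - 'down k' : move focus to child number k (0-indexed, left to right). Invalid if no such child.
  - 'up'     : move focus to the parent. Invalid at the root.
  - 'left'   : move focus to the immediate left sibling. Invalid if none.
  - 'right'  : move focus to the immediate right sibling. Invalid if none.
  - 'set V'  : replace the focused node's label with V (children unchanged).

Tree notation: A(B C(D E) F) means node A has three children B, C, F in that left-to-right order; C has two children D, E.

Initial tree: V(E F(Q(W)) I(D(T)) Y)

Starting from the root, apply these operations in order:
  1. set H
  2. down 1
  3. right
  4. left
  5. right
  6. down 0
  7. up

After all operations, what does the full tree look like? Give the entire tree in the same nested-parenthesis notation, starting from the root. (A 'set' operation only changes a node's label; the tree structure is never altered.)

Step 1 (set H): focus=H path=root depth=0 children=['E', 'F', 'I', 'Y'] (at root)
Step 2 (down 1): focus=F path=1 depth=1 children=['Q'] left=['E'] right=['I', 'Y'] parent=H
Step 3 (right): focus=I path=2 depth=1 children=['D'] left=['E', 'F'] right=['Y'] parent=H
Step 4 (left): focus=F path=1 depth=1 children=['Q'] left=['E'] right=['I', 'Y'] parent=H
Step 5 (right): focus=I path=2 depth=1 children=['D'] left=['E', 'F'] right=['Y'] parent=H
Step 6 (down 0): focus=D path=2/0 depth=2 children=['T'] left=[] right=[] parent=I
Step 7 (up): focus=I path=2 depth=1 children=['D'] left=['E', 'F'] right=['Y'] parent=H

Answer: H(E F(Q(W)) I(D(T)) Y)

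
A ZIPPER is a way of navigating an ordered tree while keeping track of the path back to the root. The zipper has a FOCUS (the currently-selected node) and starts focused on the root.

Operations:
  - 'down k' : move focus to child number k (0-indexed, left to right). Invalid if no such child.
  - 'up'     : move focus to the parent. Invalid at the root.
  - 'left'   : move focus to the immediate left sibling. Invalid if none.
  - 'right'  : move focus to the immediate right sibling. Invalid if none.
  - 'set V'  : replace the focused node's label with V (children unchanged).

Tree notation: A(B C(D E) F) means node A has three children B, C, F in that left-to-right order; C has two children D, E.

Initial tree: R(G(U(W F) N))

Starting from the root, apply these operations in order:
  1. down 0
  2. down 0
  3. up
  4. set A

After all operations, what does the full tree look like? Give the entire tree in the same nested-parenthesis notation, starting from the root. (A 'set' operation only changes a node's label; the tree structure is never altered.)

Step 1 (down 0): focus=G path=0 depth=1 children=['U', 'N'] left=[] right=[] parent=R
Step 2 (down 0): focus=U path=0/0 depth=2 children=['W', 'F'] left=[] right=['N'] parent=G
Step 3 (up): focus=G path=0 depth=1 children=['U', 'N'] left=[] right=[] parent=R
Step 4 (set A): focus=A path=0 depth=1 children=['U', 'N'] left=[] right=[] parent=R

Answer: R(A(U(W F) N))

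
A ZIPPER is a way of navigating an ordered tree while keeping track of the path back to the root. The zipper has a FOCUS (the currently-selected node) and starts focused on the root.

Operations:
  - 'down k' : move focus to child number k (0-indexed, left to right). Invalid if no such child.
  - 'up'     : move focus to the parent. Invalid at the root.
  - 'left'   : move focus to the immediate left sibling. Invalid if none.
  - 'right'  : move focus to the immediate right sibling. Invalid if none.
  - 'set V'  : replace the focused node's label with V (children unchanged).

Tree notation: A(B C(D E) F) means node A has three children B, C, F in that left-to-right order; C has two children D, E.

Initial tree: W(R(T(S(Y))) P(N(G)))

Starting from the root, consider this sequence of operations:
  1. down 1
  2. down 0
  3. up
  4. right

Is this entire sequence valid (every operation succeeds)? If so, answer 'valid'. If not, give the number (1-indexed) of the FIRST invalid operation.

Answer: 4

Derivation:
Step 1 (down 1): focus=P path=1 depth=1 children=['N'] left=['R'] right=[] parent=W
Step 2 (down 0): focus=N path=1/0 depth=2 children=['G'] left=[] right=[] parent=P
Step 3 (up): focus=P path=1 depth=1 children=['N'] left=['R'] right=[] parent=W
Step 4 (right): INVALID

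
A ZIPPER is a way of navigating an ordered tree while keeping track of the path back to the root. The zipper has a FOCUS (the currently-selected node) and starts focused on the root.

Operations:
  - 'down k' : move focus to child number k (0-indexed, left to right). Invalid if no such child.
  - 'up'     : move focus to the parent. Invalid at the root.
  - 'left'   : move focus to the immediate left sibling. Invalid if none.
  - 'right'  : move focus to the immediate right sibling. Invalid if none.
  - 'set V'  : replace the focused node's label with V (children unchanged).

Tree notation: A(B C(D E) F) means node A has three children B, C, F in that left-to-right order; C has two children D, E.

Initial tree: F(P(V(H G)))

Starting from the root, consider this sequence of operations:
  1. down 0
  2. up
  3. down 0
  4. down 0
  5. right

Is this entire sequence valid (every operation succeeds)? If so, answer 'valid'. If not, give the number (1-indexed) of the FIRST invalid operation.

Answer: 5

Derivation:
Step 1 (down 0): focus=P path=0 depth=1 children=['V'] left=[] right=[] parent=F
Step 2 (up): focus=F path=root depth=0 children=['P'] (at root)
Step 3 (down 0): focus=P path=0 depth=1 children=['V'] left=[] right=[] parent=F
Step 4 (down 0): focus=V path=0/0 depth=2 children=['H', 'G'] left=[] right=[] parent=P
Step 5 (right): INVALID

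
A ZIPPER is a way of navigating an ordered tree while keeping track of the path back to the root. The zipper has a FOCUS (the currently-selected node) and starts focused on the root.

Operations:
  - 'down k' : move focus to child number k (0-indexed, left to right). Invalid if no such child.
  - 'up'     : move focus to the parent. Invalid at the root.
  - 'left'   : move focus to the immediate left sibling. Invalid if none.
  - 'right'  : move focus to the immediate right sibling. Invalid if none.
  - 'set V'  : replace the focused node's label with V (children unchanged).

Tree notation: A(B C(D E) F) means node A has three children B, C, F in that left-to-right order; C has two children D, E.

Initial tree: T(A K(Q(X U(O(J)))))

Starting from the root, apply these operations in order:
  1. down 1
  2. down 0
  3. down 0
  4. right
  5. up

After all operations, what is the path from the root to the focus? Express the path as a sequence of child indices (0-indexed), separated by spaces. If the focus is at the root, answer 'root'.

Answer: 1 0

Derivation:
Step 1 (down 1): focus=K path=1 depth=1 children=['Q'] left=['A'] right=[] parent=T
Step 2 (down 0): focus=Q path=1/0 depth=2 children=['X', 'U'] left=[] right=[] parent=K
Step 3 (down 0): focus=X path=1/0/0 depth=3 children=[] left=[] right=['U'] parent=Q
Step 4 (right): focus=U path=1/0/1 depth=3 children=['O'] left=['X'] right=[] parent=Q
Step 5 (up): focus=Q path=1/0 depth=2 children=['X', 'U'] left=[] right=[] parent=K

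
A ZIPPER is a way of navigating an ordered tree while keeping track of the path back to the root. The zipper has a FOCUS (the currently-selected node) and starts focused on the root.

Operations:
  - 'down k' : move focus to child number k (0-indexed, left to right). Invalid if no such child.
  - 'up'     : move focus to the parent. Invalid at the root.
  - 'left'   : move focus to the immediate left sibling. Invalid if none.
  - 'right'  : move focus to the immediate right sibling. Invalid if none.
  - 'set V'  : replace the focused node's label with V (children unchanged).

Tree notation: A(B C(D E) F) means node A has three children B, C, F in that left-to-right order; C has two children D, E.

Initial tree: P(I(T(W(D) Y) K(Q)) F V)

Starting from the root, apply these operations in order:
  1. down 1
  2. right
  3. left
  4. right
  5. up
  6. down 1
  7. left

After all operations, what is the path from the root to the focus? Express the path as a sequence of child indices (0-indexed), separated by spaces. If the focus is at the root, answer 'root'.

Step 1 (down 1): focus=F path=1 depth=1 children=[] left=['I'] right=['V'] parent=P
Step 2 (right): focus=V path=2 depth=1 children=[] left=['I', 'F'] right=[] parent=P
Step 3 (left): focus=F path=1 depth=1 children=[] left=['I'] right=['V'] parent=P
Step 4 (right): focus=V path=2 depth=1 children=[] left=['I', 'F'] right=[] parent=P
Step 5 (up): focus=P path=root depth=0 children=['I', 'F', 'V'] (at root)
Step 6 (down 1): focus=F path=1 depth=1 children=[] left=['I'] right=['V'] parent=P
Step 7 (left): focus=I path=0 depth=1 children=['T', 'K'] left=[] right=['F', 'V'] parent=P

Answer: 0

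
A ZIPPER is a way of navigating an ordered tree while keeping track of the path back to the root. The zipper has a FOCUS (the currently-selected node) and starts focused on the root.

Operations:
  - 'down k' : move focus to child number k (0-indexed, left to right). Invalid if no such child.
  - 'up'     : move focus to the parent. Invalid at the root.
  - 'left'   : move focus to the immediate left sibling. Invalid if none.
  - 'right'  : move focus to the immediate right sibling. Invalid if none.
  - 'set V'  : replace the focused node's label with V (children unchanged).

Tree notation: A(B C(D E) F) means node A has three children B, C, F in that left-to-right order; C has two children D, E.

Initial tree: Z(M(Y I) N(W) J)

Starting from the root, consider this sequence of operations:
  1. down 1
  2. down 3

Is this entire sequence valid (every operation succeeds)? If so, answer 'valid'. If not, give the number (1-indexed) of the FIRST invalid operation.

Answer: 2

Derivation:
Step 1 (down 1): focus=N path=1 depth=1 children=['W'] left=['M'] right=['J'] parent=Z
Step 2 (down 3): INVALID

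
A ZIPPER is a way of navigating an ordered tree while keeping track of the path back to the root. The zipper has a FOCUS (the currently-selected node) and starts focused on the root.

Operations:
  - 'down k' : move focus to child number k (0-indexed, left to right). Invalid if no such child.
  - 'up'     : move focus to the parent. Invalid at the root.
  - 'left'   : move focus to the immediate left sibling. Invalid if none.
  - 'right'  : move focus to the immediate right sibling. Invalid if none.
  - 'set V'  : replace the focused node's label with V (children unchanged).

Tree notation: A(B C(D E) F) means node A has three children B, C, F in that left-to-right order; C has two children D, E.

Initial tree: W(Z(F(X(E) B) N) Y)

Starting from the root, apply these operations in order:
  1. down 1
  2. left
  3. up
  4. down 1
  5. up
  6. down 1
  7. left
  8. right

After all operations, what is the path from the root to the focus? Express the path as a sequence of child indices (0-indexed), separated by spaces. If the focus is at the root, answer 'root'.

Answer: 1

Derivation:
Step 1 (down 1): focus=Y path=1 depth=1 children=[] left=['Z'] right=[] parent=W
Step 2 (left): focus=Z path=0 depth=1 children=['F', 'N'] left=[] right=['Y'] parent=W
Step 3 (up): focus=W path=root depth=0 children=['Z', 'Y'] (at root)
Step 4 (down 1): focus=Y path=1 depth=1 children=[] left=['Z'] right=[] parent=W
Step 5 (up): focus=W path=root depth=0 children=['Z', 'Y'] (at root)
Step 6 (down 1): focus=Y path=1 depth=1 children=[] left=['Z'] right=[] parent=W
Step 7 (left): focus=Z path=0 depth=1 children=['F', 'N'] left=[] right=['Y'] parent=W
Step 8 (right): focus=Y path=1 depth=1 children=[] left=['Z'] right=[] parent=W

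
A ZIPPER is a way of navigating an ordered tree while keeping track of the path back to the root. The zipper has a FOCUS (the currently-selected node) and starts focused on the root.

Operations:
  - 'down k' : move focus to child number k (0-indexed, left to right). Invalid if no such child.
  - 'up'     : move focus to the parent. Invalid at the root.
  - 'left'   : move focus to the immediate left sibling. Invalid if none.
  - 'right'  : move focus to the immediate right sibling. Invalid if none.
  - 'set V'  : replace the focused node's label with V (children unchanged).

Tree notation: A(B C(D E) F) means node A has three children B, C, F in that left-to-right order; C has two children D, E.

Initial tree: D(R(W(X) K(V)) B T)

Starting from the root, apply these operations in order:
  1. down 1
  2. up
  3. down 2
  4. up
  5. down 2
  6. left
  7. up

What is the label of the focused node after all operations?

Step 1 (down 1): focus=B path=1 depth=1 children=[] left=['R'] right=['T'] parent=D
Step 2 (up): focus=D path=root depth=0 children=['R', 'B', 'T'] (at root)
Step 3 (down 2): focus=T path=2 depth=1 children=[] left=['R', 'B'] right=[] parent=D
Step 4 (up): focus=D path=root depth=0 children=['R', 'B', 'T'] (at root)
Step 5 (down 2): focus=T path=2 depth=1 children=[] left=['R', 'B'] right=[] parent=D
Step 6 (left): focus=B path=1 depth=1 children=[] left=['R'] right=['T'] parent=D
Step 7 (up): focus=D path=root depth=0 children=['R', 'B', 'T'] (at root)

Answer: D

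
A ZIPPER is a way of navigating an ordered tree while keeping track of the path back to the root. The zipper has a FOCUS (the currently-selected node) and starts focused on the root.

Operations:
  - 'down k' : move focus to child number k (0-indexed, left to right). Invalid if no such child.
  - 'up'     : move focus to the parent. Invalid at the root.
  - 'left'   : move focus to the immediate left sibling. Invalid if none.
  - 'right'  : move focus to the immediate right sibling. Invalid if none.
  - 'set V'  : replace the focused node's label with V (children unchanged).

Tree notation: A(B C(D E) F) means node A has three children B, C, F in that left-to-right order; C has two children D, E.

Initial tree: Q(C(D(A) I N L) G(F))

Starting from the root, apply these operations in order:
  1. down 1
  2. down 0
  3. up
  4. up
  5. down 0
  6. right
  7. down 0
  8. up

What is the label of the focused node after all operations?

Answer: G

Derivation:
Step 1 (down 1): focus=G path=1 depth=1 children=['F'] left=['C'] right=[] parent=Q
Step 2 (down 0): focus=F path=1/0 depth=2 children=[] left=[] right=[] parent=G
Step 3 (up): focus=G path=1 depth=1 children=['F'] left=['C'] right=[] parent=Q
Step 4 (up): focus=Q path=root depth=0 children=['C', 'G'] (at root)
Step 5 (down 0): focus=C path=0 depth=1 children=['D', 'I', 'N', 'L'] left=[] right=['G'] parent=Q
Step 6 (right): focus=G path=1 depth=1 children=['F'] left=['C'] right=[] parent=Q
Step 7 (down 0): focus=F path=1/0 depth=2 children=[] left=[] right=[] parent=G
Step 8 (up): focus=G path=1 depth=1 children=['F'] left=['C'] right=[] parent=Q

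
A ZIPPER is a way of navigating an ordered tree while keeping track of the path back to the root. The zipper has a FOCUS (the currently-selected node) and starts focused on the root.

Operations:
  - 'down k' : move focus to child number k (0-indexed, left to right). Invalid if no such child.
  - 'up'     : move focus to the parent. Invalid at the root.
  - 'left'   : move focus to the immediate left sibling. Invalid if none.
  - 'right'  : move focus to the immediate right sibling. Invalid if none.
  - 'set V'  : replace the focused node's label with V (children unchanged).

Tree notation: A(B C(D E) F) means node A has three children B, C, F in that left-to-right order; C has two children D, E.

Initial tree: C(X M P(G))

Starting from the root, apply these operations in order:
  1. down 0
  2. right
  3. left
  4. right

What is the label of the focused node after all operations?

Step 1 (down 0): focus=X path=0 depth=1 children=[] left=[] right=['M', 'P'] parent=C
Step 2 (right): focus=M path=1 depth=1 children=[] left=['X'] right=['P'] parent=C
Step 3 (left): focus=X path=0 depth=1 children=[] left=[] right=['M', 'P'] parent=C
Step 4 (right): focus=M path=1 depth=1 children=[] left=['X'] right=['P'] parent=C

Answer: M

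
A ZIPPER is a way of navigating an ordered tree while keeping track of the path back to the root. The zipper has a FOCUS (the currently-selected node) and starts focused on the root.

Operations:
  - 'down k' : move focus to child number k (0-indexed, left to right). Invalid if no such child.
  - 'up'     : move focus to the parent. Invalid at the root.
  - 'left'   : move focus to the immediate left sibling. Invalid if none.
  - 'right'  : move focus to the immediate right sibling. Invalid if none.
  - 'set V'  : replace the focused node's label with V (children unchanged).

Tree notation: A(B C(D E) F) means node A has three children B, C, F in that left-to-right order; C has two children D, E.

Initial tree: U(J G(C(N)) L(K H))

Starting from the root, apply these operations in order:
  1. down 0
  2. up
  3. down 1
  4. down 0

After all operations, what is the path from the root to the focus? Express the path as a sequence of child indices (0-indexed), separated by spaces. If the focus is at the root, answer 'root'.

Step 1 (down 0): focus=J path=0 depth=1 children=[] left=[] right=['G', 'L'] parent=U
Step 2 (up): focus=U path=root depth=0 children=['J', 'G', 'L'] (at root)
Step 3 (down 1): focus=G path=1 depth=1 children=['C'] left=['J'] right=['L'] parent=U
Step 4 (down 0): focus=C path=1/0 depth=2 children=['N'] left=[] right=[] parent=G

Answer: 1 0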